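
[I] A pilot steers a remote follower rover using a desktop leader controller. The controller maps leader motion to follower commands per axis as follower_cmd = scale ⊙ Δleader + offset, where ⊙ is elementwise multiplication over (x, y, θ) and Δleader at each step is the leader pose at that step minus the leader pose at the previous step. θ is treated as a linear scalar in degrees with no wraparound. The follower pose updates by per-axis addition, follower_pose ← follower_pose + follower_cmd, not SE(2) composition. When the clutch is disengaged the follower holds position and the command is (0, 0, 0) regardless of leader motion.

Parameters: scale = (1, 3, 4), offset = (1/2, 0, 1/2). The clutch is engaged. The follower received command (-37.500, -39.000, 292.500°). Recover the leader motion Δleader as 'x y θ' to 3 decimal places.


-38.000 -13.000 73.000

axis x: (-37.500 − 1/2) / (1) = -38.000
axis y: (-39.000 − 0) / (3) = -13.000
axis θ: (292.500 − 1/2) / (4) = 73.000


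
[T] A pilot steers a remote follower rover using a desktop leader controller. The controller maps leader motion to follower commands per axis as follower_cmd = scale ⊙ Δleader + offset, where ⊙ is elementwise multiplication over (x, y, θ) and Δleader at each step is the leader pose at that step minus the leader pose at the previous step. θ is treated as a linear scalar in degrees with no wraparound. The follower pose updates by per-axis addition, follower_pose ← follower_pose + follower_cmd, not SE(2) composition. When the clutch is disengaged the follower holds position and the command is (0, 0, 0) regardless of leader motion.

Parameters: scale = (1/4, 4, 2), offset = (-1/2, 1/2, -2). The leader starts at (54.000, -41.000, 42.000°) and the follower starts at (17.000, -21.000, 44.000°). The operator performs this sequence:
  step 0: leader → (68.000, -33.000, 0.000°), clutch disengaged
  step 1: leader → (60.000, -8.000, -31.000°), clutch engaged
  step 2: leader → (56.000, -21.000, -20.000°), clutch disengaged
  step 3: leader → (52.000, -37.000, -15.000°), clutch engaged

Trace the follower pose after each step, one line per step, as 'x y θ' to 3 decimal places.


17.000 -21.000 44.000
14.500 79.500 -20.000
14.500 79.500 -20.000
13.000 16.000 -12.000

step 0: Δleader=(14.000, 8.000, -42.000°), disengaged; cmd=(0,0,0) → follower holds at (17.000, -21.000, 44.000°)
step 1: Δleader=(-8.000, 25.000, -31.000°), engaged; cmd=(-2.500, 100.500, -64.000°) → follower=(14.500, 79.500, -20.000°)
step 2: Δleader=(-4.000, -13.000, 11.000°), disengaged; cmd=(0,0,0) → follower holds at (14.500, 79.500, -20.000°)
step 3: Δleader=(-4.000, -16.000, 5.000°), engaged; cmd=(-1.500, -63.500, 8.000°) → follower=(13.000, 16.000, -12.000°)


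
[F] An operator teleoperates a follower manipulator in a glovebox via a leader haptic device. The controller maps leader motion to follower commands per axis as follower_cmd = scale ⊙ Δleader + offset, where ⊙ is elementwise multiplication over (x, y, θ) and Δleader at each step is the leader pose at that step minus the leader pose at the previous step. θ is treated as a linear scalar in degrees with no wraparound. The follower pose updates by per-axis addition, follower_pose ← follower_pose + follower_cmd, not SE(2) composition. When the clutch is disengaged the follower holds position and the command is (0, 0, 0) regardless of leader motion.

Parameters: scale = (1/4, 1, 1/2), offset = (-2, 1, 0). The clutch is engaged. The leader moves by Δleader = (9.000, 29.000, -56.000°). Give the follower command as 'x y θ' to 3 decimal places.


0.250 30.000 -28.000

axis x: 1/4·9.000 + -2 = 0.250
axis y: 1·29.000 + 1 = 30.000
axis θ: 1/2·-56.000 + 0 = -28.000


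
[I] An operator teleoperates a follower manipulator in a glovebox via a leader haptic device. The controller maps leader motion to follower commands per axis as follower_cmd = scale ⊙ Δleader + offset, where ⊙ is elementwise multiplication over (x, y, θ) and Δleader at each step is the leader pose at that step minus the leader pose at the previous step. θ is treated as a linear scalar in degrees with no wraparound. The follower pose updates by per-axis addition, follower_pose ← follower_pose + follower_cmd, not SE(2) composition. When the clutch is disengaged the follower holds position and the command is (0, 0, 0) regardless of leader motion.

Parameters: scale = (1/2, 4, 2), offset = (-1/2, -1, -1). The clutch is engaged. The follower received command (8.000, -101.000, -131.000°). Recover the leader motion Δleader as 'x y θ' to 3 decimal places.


17.000 -25.000 -65.000

axis x: (8.000 − -1/2) / (1/2) = 17.000
axis y: (-101.000 − -1) / (4) = -25.000
axis θ: (-131.000 − -1) / (2) = -65.000


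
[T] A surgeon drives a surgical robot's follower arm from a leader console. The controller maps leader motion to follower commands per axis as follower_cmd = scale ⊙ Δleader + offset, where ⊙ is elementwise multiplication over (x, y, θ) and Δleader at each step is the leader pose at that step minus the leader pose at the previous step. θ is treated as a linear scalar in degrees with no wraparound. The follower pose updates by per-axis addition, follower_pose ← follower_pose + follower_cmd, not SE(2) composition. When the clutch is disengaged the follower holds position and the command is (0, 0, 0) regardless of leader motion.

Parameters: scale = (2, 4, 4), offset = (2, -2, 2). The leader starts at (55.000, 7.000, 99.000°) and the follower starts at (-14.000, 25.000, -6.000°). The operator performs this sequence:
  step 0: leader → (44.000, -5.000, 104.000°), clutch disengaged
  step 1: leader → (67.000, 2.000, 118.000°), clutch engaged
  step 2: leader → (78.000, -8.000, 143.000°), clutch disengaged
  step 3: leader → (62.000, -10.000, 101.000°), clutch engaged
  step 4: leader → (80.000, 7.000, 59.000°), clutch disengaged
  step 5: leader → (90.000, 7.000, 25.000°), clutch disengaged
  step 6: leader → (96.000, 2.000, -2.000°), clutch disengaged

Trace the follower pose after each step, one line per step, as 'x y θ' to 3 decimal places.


-14.000 25.000 -6.000
34.000 51.000 52.000
34.000 51.000 52.000
4.000 41.000 -114.000
4.000 41.000 -114.000
4.000 41.000 -114.000
4.000 41.000 -114.000

step 0: Δleader=(-11.000, -12.000, 5.000°), disengaged; cmd=(0,0,0) → follower holds at (-14.000, 25.000, -6.000°)
step 1: Δleader=(23.000, 7.000, 14.000°), engaged; cmd=(48.000, 26.000, 58.000°) → follower=(34.000, 51.000, 52.000°)
step 2: Δleader=(11.000, -10.000, 25.000°), disengaged; cmd=(0,0,0) → follower holds at (34.000, 51.000, 52.000°)
step 3: Δleader=(-16.000, -2.000, -42.000°), engaged; cmd=(-30.000, -10.000, -166.000°) → follower=(4.000, 41.000, -114.000°)
step 4: Δleader=(18.000, 17.000, -42.000°), disengaged; cmd=(0,0,0) → follower holds at (4.000, 41.000, -114.000°)
step 5: Δleader=(10.000, 0.000, -34.000°), disengaged; cmd=(0,0,0) → follower holds at (4.000, 41.000, -114.000°)
step 6: Δleader=(6.000, -5.000, -27.000°), disengaged; cmd=(0,0,0) → follower holds at (4.000, 41.000, -114.000°)


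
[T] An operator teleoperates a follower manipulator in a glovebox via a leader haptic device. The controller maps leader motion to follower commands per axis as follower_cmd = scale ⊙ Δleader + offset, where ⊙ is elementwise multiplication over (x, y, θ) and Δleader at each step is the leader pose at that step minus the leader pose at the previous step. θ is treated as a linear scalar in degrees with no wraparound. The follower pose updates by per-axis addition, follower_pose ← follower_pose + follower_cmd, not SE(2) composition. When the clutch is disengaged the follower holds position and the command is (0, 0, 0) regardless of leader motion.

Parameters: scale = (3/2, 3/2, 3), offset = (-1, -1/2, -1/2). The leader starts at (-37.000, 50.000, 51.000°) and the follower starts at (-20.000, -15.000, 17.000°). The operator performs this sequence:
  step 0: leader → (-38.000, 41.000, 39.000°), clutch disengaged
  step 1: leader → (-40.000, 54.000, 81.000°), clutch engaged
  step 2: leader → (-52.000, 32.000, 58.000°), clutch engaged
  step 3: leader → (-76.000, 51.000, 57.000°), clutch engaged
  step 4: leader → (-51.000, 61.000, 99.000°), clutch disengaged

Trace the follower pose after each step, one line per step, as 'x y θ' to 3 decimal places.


step 0: Δleader=(-1.000, -9.000, -12.000°), disengaged; cmd=(0,0,0) → follower holds at (-20.000, -15.000, 17.000°)
step 1: Δleader=(-2.000, 13.000, 42.000°), engaged; cmd=(-4.000, 19.000, 125.500°) → follower=(-24.000, 4.000, 142.500°)
step 2: Δleader=(-12.000, -22.000, -23.000°), engaged; cmd=(-19.000, -33.500, -69.500°) → follower=(-43.000, -29.500, 73.000°)
step 3: Δleader=(-24.000, 19.000, -1.000°), engaged; cmd=(-37.000, 28.000, -3.500°) → follower=(-80.000, -1.500, 69.500°)
step 4: Δleader=(25.000, 10.000, 42.000°), disengaged; cmd=(0,0,0) → follower holds at (-80.000, -1.500, 69.500°)

-20.000 -15.000 17.000
-24.000 4.000 142.500
-43.000 -29.500 73.000
-80.000 -1.500 69.500
-80.000 -1.500 69.500


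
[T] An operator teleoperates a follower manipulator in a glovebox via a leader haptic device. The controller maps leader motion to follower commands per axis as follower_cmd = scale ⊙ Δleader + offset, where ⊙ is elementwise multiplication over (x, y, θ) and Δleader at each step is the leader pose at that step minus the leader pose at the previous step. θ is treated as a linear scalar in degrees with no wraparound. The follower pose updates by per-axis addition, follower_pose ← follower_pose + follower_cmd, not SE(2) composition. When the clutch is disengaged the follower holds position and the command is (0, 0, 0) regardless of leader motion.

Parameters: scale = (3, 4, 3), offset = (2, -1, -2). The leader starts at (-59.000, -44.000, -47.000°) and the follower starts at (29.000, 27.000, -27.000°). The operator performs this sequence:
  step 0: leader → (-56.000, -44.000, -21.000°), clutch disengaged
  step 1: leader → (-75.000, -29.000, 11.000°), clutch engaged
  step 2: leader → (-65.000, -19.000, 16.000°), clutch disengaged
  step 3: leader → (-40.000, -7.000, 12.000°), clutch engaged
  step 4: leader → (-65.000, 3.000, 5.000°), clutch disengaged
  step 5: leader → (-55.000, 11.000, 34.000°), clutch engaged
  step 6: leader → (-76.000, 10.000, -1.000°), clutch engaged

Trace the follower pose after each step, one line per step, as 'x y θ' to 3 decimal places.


step 0: Δleader=(3.000, 0.000, 26.000°), disengaged; cmd=(0,0,0) → follower holds at (29.000, 27.000, -27.000°)
step 1: Δleader=(-19.000, 15.000, 32.000°), engaged; cmd=(-55.000, 59.000, 94.000°) → follower=(-26.000, 86.000, 67.000°)
step 2: Δleader=(10.000, 10.000, 5.000°), disengaged; cmd=(0,0,0) → follower holds at (-26.000, 86.000, 67.000°)
step 3: Δleader=(25.000, 12.000, -4.000°), engaged; cmd=(77.000, 47.000, -14.000°) → follower=(51.000, 133.000, 53.000°)
step 4: Δleader=(-25.000, 10.000, -7.000°), disengaged; cmd=(0,0,0) → follower holds at (51.000, 133.000, 53.000°)
step 5: Δleader=(10.000, 8.000, 29.000°), engaged; cmd=(32.000, 31.000, 85.000°) → follower=(83.000, 164.000, 138.000°)
step 6: Δleader=(-21.000, -1.000, -35.000°), engaged; cmd=(-61.000, -5.000, -107.000°) → follower=(22.000, 159.000, 31.000°)

29.000 27.000 -27.000
-26.000 86.000 67.000
-26.000 86.000 67.000
51.000 133.000 53.000
51.000 133.000 53.000
83.000 164.000 138.000
22.000 159.000 31.000


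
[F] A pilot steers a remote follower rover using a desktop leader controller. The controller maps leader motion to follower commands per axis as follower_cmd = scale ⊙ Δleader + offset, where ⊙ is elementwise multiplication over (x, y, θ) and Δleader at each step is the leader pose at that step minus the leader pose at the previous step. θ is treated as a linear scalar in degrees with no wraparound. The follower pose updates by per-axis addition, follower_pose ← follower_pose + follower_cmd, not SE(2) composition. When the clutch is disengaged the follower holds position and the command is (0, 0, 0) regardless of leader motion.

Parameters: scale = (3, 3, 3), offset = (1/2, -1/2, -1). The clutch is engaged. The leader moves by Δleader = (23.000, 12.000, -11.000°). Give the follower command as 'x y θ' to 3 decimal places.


69.500 35.500 -34.000

axis x: 3·23.000 + 1/2 = 69.500
axis y: 3·12.000 + -1/2 = 35.500
axis θ: 3·-11.000 + -1 = -34.000


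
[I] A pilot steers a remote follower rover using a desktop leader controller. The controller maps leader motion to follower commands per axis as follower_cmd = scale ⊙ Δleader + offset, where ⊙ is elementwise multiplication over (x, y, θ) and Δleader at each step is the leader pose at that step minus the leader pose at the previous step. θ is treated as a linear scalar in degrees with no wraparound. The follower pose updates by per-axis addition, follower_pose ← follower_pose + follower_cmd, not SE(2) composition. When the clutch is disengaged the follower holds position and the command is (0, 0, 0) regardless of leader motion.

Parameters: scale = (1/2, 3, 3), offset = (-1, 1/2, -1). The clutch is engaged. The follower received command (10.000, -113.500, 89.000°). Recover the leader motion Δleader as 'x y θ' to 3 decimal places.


axis x: (10.000 − -1) / (1/2) = 22.000
axis y: (-113.500 − 1/2) / (3) = -38.000
axis θ: (89.000 − -1) / (3) = 30.000

22.000 -38.000 30.000


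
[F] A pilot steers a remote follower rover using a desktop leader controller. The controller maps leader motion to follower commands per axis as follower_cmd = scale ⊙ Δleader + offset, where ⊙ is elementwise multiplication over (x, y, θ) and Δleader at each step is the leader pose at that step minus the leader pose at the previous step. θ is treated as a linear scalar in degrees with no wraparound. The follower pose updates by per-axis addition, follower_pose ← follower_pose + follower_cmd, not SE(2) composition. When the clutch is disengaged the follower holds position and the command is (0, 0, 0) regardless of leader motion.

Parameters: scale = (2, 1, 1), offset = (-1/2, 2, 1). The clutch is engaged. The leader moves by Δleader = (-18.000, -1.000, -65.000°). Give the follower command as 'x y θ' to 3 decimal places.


axis x: 2·-18.000 + -1/2 = -36.500
axis y: 1·-1.000 + 2 = 1.000
axis θ: 1·-65.000 + 1 = -64.000

-36.500 1.000 -64.000


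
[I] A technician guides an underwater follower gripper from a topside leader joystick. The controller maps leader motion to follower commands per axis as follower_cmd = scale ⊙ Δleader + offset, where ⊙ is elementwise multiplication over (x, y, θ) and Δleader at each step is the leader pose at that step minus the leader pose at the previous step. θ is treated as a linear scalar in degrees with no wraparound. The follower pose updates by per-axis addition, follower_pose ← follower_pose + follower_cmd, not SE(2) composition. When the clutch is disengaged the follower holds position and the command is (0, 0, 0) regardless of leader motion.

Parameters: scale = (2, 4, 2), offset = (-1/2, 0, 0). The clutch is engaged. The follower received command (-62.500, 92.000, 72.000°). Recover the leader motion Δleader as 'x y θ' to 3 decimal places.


axis x: (-62.500 − -1/2) / (2) = -31.000
axis y: (92.000 − 0) / (4) = 23.000
axis θ: (72.000 − 0) / (2) = 36.000

-31.000 23.000 36.000


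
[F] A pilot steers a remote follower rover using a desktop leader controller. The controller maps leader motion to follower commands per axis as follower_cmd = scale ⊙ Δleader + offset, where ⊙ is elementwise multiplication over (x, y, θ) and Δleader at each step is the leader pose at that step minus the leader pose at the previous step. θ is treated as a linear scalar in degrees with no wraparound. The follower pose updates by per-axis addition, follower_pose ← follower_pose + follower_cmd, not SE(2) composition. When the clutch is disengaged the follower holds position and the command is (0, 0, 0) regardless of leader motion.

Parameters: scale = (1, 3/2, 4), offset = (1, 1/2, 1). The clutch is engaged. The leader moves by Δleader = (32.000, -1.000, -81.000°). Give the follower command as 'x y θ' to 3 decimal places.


axis x: 1·32.000 + 1 = 33.000
axis y: 3/2·-1.000 + 1/2 = -1.000
axis θ: 4·-81.000 + 1 = -323.000

33.000 -1.000 -323.000


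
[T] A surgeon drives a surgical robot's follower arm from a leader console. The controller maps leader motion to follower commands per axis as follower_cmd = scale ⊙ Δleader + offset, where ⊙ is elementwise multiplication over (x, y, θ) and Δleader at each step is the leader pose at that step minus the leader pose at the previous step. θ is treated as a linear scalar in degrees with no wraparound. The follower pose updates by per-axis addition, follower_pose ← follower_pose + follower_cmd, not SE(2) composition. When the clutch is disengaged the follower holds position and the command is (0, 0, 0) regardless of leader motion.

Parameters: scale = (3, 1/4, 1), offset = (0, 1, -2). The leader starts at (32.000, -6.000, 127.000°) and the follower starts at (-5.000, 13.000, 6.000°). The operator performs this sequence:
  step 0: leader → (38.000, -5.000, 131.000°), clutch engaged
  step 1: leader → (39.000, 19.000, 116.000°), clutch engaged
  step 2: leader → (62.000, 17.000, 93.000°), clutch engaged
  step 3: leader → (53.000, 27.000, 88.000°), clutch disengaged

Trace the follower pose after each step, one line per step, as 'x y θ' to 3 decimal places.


step 0: Δleader=(6.000, 1.000, 4.000°), engaged; cmd=(18.000, 1.250, 2.000°) → follower=(13.000, 14.250, 8.000°)
step 1: Δleader=(1.000, 24.000, -15.000°), engaged; cmd=(3.000, 7.000, -17.000°) → follower=(16.000, 21.250, -9.000°)
step 2: Δleader=(23.000, -2.000, -23.000°), engaged; cmd=(69.000, 0.500, -25.000°) → follower=(85.000, 21.750, -34.000°)
step 3: Δleader=(-9.000, 10.000, -5.000°), disengaged; cmd=(0,0,0) → follower holds at (85.000, 21.750, -34.000°)

13.000 14.250 8.000
16.000 21.250 -9.000
85.000 21.750 -34.000
85.000 21.750 -34.000


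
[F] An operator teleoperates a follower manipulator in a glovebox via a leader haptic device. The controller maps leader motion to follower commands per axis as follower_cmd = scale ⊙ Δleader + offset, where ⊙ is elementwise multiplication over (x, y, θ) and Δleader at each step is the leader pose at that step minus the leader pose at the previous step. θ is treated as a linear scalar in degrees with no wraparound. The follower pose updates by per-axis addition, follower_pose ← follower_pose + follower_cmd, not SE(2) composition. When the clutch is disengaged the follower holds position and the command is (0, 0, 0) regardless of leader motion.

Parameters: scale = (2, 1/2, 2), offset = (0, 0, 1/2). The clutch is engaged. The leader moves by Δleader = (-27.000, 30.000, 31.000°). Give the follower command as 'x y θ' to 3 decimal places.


axis x: 2·-27.000 + 0 = -54.000
axis y: 1/2·30.000 + 0 = 15.000
axis θ: 2·31.000 + 1/2 = 62.500

-54.000 15.000 62.500


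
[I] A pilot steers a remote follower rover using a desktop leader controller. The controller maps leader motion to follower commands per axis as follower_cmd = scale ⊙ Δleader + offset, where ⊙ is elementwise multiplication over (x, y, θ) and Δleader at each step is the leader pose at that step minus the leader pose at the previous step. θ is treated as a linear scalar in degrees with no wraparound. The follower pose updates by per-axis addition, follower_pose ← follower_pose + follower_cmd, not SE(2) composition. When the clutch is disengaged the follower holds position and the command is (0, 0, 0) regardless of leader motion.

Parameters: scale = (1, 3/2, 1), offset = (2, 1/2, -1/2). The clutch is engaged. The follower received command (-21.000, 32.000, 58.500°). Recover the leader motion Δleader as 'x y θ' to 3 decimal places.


axis x: (-21.000 − 2) / (1) = -23.000
axis y: (32.000 − 1/2) / (3/2) = 21.000
axis θ: (58.500 − -1/2) / (1) = 59.000

-23.000 21.000 59.000


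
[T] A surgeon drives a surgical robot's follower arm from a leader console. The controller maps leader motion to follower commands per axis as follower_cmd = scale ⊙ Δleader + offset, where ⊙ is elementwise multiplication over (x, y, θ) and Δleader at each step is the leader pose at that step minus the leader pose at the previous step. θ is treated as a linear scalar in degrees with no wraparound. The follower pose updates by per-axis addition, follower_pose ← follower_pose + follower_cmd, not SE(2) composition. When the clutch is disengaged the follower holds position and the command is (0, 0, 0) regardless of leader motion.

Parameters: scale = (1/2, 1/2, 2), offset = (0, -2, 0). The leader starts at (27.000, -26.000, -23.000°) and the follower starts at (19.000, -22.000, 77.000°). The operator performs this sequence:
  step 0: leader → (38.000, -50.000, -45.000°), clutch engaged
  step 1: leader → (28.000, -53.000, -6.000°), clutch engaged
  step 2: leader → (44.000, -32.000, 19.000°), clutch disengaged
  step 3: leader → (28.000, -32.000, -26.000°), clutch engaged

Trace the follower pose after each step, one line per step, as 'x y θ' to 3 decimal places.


24.500 -36.000 33.000
19.500 -39.500 111.000
19.500 -39.500 111.000
11.500 -41.500 21.000

step 0: Δleader=(11.000, -24.000, -22.000°), engaged; cmd=(5.500, -14.000, -44.000°) → follower=(24.500, -36.000, 33.000°)
step 1: Δleader=(-10.000, -3.000, 39.000°), engaged; cmd=(-5.000, -3.500, 78.000°) → follower=(19.500, -39.500, 111.000°)
step 2: Δleader=(16.000, 21.000, 25.000°), disengaged; cmd=(0,0,0) → follower holds at (19.500, -39.500, 111.000°)
step 3: Δleader=(-16.000, 0.000, -45.000°), engaged; cmd=(-8.000, -2.000, -90.000°) → follower=(11.500, -41.500, 21.000°)


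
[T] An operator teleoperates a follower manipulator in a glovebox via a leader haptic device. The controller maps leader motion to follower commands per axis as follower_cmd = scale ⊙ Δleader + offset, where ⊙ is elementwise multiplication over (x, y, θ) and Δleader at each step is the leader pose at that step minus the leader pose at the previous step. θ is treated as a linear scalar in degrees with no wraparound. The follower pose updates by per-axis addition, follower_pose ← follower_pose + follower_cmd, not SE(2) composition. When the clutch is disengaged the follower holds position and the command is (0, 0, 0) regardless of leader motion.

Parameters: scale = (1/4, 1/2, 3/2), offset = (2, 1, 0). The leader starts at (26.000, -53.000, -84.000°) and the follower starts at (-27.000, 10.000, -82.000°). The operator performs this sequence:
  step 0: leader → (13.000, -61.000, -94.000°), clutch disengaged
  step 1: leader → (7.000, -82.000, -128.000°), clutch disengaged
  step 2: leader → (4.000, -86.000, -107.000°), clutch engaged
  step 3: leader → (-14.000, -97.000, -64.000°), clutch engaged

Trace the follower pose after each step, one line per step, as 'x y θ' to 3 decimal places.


-27.000 10.000 -82.000
-27.000 10.000 -82.000
-25.750 9.000 -50.500
-28.250 4.500 14.000

step 0: Δleader=(-13.000, -8.000, -10.000°), disengaged; cmd=(0,0,0) → follower holds at (-27.000, 10.000, -82.000°)
step 1: Δleader=(-6.000, -21.000, -34.000°), disengaged; cmd=(0,0,0) → follower holds at (-27.000, 10.000, -82.000°)
step 2: Δleader=(-3.000, -4.000, 21.000°), engaged; cmd=(1.250, -1.000, 31.500°) → follower=(-25.750, 9.000, -50.500°)
step 3: Δleader=(-18.000, -11.000, 43.000°), engaged; cmd=(-2.500, -4.500, 64.500°) → follower=(-28.250, 4.500, 14.000°)


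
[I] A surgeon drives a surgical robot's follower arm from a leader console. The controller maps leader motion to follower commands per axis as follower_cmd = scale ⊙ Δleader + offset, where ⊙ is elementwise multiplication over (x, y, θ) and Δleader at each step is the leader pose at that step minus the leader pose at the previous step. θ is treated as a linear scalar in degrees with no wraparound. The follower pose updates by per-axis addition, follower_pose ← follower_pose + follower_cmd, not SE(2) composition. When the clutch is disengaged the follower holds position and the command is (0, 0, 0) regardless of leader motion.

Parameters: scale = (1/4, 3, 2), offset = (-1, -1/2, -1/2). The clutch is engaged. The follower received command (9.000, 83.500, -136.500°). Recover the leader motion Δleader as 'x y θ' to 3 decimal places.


axis x: (9.000 − -1) / (1/4) = 40.000
axis y: (83.500 − -1/2) / (3) = 28.000
axis θ: (-136.500 − -1/2) / (2) = -68.000

40.000 28.000 -68.000


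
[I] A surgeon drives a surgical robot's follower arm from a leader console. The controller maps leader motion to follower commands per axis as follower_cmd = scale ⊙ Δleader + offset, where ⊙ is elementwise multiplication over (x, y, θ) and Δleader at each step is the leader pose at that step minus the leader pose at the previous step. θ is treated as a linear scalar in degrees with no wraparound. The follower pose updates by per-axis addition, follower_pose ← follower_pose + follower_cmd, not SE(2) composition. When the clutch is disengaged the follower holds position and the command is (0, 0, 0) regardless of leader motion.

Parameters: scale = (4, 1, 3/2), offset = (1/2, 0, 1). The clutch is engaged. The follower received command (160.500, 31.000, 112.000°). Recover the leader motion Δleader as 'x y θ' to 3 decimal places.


axis x: (160.500 − 1/2) / (4) = 40.000
axis y: (31.000 − 0) / (1) = 31.000
axis θ: (112.000 − 1) / (3/2) = 74.000

40.000 31.000 74.000


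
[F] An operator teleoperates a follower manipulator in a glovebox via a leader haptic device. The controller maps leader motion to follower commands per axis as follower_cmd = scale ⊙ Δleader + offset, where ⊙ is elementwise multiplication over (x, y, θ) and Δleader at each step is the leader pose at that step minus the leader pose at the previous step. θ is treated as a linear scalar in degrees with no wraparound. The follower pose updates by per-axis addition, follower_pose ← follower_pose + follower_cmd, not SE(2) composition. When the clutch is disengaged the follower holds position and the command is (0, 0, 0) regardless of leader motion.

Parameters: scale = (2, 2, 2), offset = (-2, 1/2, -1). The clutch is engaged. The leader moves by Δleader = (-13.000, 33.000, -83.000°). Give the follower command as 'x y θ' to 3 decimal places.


axis x: 2·-13.000 + -2 = -28.000
axis y: 2·33.000 + 1/2 = 66.500
axis θ: 2·-83.000 + -1 = -167.000

-28.000 66.500 -167.000


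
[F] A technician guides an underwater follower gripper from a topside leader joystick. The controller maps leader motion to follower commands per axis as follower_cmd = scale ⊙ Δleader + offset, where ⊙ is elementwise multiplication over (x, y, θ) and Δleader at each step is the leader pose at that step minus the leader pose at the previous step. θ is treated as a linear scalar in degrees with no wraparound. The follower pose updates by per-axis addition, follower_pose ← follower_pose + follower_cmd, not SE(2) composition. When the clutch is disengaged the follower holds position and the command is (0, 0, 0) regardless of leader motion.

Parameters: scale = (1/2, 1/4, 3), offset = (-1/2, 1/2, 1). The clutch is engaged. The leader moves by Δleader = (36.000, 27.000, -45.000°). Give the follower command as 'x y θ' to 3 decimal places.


axis x: 1/2·36.000 + -1/2 = 17.500
axis y: 1/4·27.000 + 1/2 = 7.250
axis θ: 3·-45.000 + 1 = -134.000

17.500 7.250 -134.000


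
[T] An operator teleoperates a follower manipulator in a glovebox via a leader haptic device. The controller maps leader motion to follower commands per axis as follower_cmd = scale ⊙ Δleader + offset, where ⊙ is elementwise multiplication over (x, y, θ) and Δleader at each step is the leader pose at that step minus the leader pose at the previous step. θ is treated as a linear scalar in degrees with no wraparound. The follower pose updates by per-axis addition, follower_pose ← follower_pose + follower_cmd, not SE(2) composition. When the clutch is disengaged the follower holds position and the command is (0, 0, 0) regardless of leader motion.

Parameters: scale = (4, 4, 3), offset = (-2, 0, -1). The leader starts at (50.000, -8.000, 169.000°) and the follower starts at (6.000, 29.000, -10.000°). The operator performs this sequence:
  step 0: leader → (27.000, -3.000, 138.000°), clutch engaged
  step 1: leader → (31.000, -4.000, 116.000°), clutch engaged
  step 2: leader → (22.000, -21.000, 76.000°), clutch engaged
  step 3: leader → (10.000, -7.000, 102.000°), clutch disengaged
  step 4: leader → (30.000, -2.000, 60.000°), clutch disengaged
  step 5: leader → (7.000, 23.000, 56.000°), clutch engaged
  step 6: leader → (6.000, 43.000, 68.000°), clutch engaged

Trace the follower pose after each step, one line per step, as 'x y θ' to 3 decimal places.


step 0: Δleader=(-23.000, 5.000, -31.000°), engaged; cmd=(-94.000, 20.000, -94.000°) → follower=(-88.000, 49.000, -104.000°)
step 1: Δleader=(4.000, -1.000, -22.000°), engaged; cmd=(14.000, -4.000, -67.000°) → follower=(-74.000, 45.000, -171.000°)
step 2: Δleader=(-9.000, -17.000, -40.000°), engaged; cmd=(-38.000, -68.000, -121.000°) → follower=(-112.000, -23.000, -292.000°)
step 3: Δleader=(-12.000, 14.000, 26.000°), disengaged; cmd=(0,0,0) → follower holds at (-112.000, -23.000, -292.000°)
step 4: Δleader=(20.000, 5.000, -42.000°), disengaged; cmd=(0,0,0) → follower holds at (-112.000, -23.000, -292.000°)
step 5: Δleader=(-23.000, 25.000, -4.000°), engaged; cmd=(-94.000, 100.000, -13.000°) → follower=(-206.000, 77.000, -305.000°)
step 6: Δleader=(-1.000, 20.000, 12.000°), engaged; cmd=(-6.000, 80.000, 35.000°) → follower=(-212.000, 157.000, -270.000°)

-88.000 49.000 -104.000
-74.000 45.000 -171.000
-112.000 -23.000 -292.000
-112.000 -23.000 -292.000
-112.000 -23.000 -292.000
-206.000 77.000 -305.000
-212.000 157.000 -270.000


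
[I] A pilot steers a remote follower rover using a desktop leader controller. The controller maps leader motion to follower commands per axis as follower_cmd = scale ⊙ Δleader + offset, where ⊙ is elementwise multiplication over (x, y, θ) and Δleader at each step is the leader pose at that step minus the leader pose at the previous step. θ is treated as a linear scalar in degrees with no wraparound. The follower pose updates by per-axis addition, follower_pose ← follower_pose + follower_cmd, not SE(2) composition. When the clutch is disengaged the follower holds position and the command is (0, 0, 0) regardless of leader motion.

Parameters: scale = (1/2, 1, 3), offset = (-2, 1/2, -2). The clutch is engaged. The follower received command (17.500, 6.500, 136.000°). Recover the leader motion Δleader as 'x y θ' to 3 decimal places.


39.000 6.000 46.000

axis x: (17.500 − -2) / (1/2) = 39.000
axis y: (6.500 − 1/2) / (1) = 6.000
axis θ: (136.000 − -2) / (3) = 46.000


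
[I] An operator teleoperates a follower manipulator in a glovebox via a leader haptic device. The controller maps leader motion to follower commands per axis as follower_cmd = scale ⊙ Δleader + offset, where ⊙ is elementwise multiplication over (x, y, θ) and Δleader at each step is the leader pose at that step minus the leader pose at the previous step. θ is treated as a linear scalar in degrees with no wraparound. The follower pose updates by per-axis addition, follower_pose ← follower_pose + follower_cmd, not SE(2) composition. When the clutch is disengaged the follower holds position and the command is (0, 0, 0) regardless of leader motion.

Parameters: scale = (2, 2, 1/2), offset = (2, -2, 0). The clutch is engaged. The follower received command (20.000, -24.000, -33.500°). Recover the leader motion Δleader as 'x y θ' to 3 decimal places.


axis x: (20.000 − 2) / (2) = 9.000
axis y: (-24.000 − -2) / (2) = -11.000
axis θ: (-33.500 − 0) / (1/2) = -67.000

9.000 -11.000 -67.000


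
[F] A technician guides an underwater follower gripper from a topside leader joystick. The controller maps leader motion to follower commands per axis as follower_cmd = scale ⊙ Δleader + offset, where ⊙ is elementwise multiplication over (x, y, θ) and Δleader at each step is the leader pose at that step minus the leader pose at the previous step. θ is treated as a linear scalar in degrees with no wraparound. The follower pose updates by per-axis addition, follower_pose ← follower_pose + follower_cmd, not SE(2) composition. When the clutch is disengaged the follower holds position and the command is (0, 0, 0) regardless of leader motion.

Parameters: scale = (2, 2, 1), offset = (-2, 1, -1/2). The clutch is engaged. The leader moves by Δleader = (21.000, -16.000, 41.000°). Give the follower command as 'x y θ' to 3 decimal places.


axis x: 2·21.000 + -2 = 40.000
axis y: 2·-16.000 + 1 = -31.000
axis θ: 1·41.000 + -1/2 = 40.500

40.000 -31.000 40.500


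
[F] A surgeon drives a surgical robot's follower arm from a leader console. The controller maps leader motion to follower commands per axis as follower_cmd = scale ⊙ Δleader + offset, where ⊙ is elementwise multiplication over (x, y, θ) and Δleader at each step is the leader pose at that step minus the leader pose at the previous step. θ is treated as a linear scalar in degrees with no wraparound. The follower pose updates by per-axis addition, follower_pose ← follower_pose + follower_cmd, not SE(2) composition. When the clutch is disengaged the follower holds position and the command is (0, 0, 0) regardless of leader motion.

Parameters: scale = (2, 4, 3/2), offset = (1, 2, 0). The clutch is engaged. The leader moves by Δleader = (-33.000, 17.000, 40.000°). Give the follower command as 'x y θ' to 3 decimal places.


axis x: 2·-33.000 + 1 = -65.000
axis y: 4·17.000 + 2 = 70.000
axis θ: 3/2·40.000 + 0 = 60.000

-65.000 70.000 60.000


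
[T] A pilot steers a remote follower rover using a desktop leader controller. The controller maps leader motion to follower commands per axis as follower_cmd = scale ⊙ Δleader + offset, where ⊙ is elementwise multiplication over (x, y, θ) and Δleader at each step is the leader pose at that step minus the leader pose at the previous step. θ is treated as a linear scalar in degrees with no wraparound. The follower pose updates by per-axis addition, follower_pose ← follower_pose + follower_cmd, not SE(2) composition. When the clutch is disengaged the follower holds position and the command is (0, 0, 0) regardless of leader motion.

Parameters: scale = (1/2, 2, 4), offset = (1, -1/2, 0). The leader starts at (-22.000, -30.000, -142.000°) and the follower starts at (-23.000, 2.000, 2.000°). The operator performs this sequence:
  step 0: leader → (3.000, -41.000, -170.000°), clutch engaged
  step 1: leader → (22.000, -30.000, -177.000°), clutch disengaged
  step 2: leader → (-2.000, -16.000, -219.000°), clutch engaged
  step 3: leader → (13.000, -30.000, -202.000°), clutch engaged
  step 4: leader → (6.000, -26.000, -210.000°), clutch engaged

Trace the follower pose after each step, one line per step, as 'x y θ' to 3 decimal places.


step 0: Δleader=(25.000, -11.000, -28.000°), engaged; cmd=(13.500, -22.500, -112.000°) → follower=(-9.500, -20.500, -110.000°)
step 1: Δleader=(19.000, 11.000, -7.000°), disengaged; cmd=(0,0,0) → follower holds at (-9.500, -20.500, -110.000°)
step 2: Δleader=(-24.000, 14.000, -42.000°), engaged; cmd=(-11.000, 27.500, -168.000°) → follower=(-20.500, 7.000, -278.000°)
step 3: Δleader=(15.000, -14.000, 17.000°), engaged; cmd=(8.500, -28.500, 68.000°) → follower=(-12.000, -21.500, -210.000°)
step 4: Δleader=(-7.000, 4.000, -8.000°), engaged; cmd=(-2.500, 7.500, -32.000°) → follower=(-14.500, -14.000, -242.000°)

-9.500 -20.500 -110.000
-9.500 -20.500 -110.000
-20.500 7.000 -278.000
-12.000 -21.500 -210.000
-14.500 -14.000 -242.000


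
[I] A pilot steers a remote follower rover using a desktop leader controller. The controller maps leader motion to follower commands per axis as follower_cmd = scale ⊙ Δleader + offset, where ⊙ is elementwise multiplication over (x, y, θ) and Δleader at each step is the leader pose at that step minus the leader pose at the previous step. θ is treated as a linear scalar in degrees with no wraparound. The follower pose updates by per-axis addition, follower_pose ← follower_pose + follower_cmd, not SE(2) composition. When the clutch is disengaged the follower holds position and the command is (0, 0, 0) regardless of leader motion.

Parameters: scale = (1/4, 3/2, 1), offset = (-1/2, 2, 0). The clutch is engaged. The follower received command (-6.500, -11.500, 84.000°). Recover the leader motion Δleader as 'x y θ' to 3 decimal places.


axis x: (-6.500 − -1/2) / (1/4) = -24.000
axis y: (-11.500 − 2) / (3/2) = -9.000
axis θ: (84.000 − 0) / (1) = 84.000

-24.000 -9.000 84.000


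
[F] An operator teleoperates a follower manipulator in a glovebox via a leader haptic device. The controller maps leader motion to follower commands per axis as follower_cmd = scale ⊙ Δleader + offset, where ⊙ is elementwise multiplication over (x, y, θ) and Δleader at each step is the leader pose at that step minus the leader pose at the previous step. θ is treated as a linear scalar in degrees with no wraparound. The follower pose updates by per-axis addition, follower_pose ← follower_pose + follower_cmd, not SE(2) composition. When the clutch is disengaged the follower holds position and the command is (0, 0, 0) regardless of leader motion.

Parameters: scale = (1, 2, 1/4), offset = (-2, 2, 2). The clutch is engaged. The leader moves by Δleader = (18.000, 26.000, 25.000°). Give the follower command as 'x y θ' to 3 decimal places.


axis x: 1·18.000 + -2 = 16.000
axis y: 2·26.000 + 2 = 54.000
axis θ: 1/4·25.000 + 2 = 8.250

16.000 54.000 8.250


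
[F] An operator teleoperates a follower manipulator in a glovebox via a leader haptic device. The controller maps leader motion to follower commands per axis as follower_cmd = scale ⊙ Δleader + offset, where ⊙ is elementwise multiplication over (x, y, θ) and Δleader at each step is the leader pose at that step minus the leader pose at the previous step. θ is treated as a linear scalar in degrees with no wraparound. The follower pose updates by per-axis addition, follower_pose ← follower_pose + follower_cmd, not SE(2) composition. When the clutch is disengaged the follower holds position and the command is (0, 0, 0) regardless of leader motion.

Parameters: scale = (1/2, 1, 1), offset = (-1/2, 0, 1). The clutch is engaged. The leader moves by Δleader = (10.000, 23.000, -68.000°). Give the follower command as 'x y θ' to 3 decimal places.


4.500 23.000 -67.000

axis x: 1/2·10.000 + -1/2 = 4.500
axis y: 1·23.000 + 0 = 23.000
axis θ: 1·-68.000 + 1 = -67.000


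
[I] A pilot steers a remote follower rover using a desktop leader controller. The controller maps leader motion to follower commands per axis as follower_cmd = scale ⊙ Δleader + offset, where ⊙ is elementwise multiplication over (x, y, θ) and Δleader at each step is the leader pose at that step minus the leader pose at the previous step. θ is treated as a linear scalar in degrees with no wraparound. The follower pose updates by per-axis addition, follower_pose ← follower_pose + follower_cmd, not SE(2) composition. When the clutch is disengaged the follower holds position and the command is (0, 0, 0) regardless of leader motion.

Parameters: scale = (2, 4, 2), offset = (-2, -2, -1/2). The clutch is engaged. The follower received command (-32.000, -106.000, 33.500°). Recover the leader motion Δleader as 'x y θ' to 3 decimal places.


-15.000 -26.000 17.000

axis x: (-32.000 − -2) / (2) = -15.000
axis y: (-106.000 − -2) / (4) = -26.000
axis θ: (33.500 − -1/2) / (2) = 17.000
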